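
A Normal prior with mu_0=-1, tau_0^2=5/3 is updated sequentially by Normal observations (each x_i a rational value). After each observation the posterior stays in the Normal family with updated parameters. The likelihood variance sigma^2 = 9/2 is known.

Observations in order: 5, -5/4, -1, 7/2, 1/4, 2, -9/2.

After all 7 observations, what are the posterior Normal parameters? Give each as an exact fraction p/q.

obs 1: x=5 → posterior Normal(23/37, 45/37)
obs 2: x=-5/4 → posterior Normal(21/94, 45/47)
obs 3: x=-1 → posterior Normal(1/114, 15/19)
obs 4: x=7/2 → posterior Normal(71/134, 45/67)
obs 5: x=1/4 → posterior Normal(38/77, 45/77)
obs 6: x=2 → posterior Normal(2/3, 15/29)
obs 7: x=-9/2 → posterior Normal(13/97, 45/97)

mu_0=13/97, tau_0^2=45/97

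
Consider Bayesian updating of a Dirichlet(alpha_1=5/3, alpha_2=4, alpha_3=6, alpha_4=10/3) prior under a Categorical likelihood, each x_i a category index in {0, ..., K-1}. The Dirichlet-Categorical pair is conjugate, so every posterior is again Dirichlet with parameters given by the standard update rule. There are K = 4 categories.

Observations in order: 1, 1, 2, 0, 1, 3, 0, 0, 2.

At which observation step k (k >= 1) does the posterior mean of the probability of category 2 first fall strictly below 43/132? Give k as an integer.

obs 1: x=1 → posterior Dirichlet(5/3, 5, 6, 10/3)
obs 2: x=1 → posterior Dirichlet(5/3, 6, 6, 10/3)
obs 3: x=2 → posterior Dirichlet(5/3, 6, 7, 10/3)
obs 4: x=0 → posterior Dirichlet(8/3, 6, 7, 10/3)
obs 5: x=1 → posterior Dirichlet(8/3, 7, 7, 10/3)
obs 6: x=3 → posterior Dirichlet(8/3, 7, 7, 13/3)
obs 7: x=0 → posterior Dirichlet(11/3, 7, 7, 13/3)
obs 8: x=0 → posterior Dirichlet(14/3, 7, 7, 13/3)
obs 9: x=2 → posterior Dirichlet(14/3, 7, 8, 13/3)

k = 7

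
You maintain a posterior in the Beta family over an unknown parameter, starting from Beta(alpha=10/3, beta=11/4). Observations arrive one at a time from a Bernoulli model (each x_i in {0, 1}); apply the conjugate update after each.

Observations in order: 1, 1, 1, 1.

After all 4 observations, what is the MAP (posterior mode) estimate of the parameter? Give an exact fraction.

obs 1: x=1 → posterior Beta(13/3, 11/4)
obs 2: x=1 → posterior Beta(16/3, 11/4)
obs 3: x=1 → posterior Beta(19/3, 11/4)
obs 4: x=1 → posterior Beta(22/3, 11/4)

76/97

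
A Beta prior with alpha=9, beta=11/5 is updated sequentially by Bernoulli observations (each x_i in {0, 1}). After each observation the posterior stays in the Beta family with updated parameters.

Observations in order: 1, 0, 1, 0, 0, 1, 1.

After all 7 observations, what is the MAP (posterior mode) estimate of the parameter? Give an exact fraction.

20/27

obs 1: x=1 → posterior Beta(10, 11/5)
obs 2: x=0 → posterior Beta(10, 16/5)
obs 3: x=1 → posterior Beta(11, 16/5)
obs 4: x=0 → posterior Beta(11, 21/5)
obs 5: x=0 → posterior Beta(11, 26/5)
obs 6: x=1 → posterior Beta(12, 26/5)
obs 7: x=1 → posterior Beta(13, 26/5)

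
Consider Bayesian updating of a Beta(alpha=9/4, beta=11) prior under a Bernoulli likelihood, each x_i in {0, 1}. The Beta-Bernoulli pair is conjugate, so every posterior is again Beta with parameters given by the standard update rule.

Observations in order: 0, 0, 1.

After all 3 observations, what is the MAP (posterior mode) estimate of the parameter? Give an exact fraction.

obs 1: x=0 → posterior Beta(9/4, 12)
obs 2: x=0 → posterior Beta(9/4, 13)
obs 3: x=1 → posterior Beta(13/4, 13)

3/19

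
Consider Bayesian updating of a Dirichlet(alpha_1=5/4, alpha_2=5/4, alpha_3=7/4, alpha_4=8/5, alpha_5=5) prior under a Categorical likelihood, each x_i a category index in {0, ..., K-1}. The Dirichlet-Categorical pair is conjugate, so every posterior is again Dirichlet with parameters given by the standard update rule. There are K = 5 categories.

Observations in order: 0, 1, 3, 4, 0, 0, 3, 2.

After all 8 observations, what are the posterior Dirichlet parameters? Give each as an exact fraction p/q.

obs 1: x=0 → posterior Dirichlet(9/4, 5/4, 7/4, 8/5, 5)
obs 2: x=1 → posterior Dirichlet(9/4, 9/4, 7/4, 8/5, 5)
obs 3: x=3 → posterior Dirichlet(9/4, 9/4, 7/4, 13/5, 5)
obs 4: x=4 → posterior Dirichlet(9/4, 9/4, 7/4, 13/5, 6)
obs 5: x=0 → posterior Dirichlet(13/4, 9/4, 7/4, 13/5, 6)
obs 6: x=0 → posterior Dirichlet(17/4, 9/4, 7/4, 13/5, 6)
obs 7: x=3 → posterior Dirichlet(17/4, 9/4, 7/4, 18/5, 6)
obs 8: x=2 → posterior Dirichlet(17/4, 9/4, 11/4, 18/5, 6)

alpha_1=17/4, alpha_2=9/4, alpha_3=11/4, alpha_4=18/5, alpha_5=6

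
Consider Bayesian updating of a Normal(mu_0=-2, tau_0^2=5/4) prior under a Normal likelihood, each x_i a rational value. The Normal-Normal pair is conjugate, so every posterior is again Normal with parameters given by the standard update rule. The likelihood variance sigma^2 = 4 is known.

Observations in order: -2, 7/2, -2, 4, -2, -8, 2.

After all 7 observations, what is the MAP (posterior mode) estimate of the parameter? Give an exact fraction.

-109/102

obs 1: x=-2 → posterior Normal(-2, 20/21)
obs 2: x=7/2 → posterior Normal(-49/52, 10/13)
obs 3: x=-2 → posterior Normal(-69/62, 20/31)
obs 4: x=4 → posterior Normal(-29/72, 5/9)
obs 5: x=-2 → posterior Normal(-49/82, 20/41)
obs 6: x=-8 → posterior Normal(-129/92, 10/23)
obs 7: x=2 → posterior Normal(-109/102, 20/51)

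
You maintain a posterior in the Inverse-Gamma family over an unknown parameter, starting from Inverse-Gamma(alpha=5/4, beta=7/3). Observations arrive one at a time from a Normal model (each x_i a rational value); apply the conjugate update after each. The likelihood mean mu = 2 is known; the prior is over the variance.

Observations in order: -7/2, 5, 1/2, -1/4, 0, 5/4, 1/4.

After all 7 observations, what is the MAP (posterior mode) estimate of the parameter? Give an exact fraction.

2825/552

obs 1: x=-7/2 → posterior Inverse-Gamma(7/4, 419/24)
obs 2: x=5 → posterior Inverse-Gamma(9/4, 527/24)
obs 3: x=1/2 → posterior Inverse-Gamma(11/4, 277/12)
obs 4: x=-1/4 → posterior Inverse-Gamma(13/4, 2459/96)
obs 5: x=0 → posterior Inverse-Gamma(15/4, 2651/96)
obs 6: x=5/4 → posterior Inverse-Gamma(17/4, 1339/48)
obs 7: x=1/4 → posterior Inverse-Gamma(19/4, 2825/96)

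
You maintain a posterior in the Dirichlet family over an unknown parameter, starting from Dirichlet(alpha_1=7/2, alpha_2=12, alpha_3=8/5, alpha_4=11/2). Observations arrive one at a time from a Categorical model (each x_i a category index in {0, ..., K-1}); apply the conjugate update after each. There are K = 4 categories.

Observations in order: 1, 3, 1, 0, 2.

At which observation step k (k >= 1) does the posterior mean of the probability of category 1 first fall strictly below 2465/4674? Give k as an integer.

obs 1: x=1 → posterior Dirichlet(7/2, 13, 8/5, 11/2)
obs 2: x=3 → posterior Dirichlet(7/2, 13, 8/5, 13/2)
obs 3: x=1 → posterior Dirichlet(7/2, 14, 8/5, 13/2)
obs 4: x=0 → posterior Dirichlet(9/2, 14, 8/5, 13/2)
obs 5: x=2 → posterior Dirichlet(9/2, 14, 13/5, 13/2)

k = 4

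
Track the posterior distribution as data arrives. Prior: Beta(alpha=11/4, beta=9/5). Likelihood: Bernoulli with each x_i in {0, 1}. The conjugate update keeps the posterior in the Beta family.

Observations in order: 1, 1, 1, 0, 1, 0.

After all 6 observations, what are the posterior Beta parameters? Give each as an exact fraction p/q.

alpha=27/4, beta=19/5

obs 1: x=1 → posterior Beta(15/4, 9/5)
obs 2: x=1 → posterior Beta(19/4, 9/5)
obs 3: x=1 → posterior Beta(23/4, 9/5)
obs 4: x=0 → posterior Beta(23/4, 14/5)
obs 5: x=1 → posterior Beta(27/4, 14/5)
obs 6: x=0 → posterior Beta(27/4, 19/5)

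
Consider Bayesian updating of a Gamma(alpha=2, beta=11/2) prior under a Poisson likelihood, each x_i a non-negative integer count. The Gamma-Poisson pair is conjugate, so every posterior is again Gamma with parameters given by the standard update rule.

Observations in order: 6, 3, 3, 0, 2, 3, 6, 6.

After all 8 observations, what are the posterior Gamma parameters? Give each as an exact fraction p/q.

obs 1: x=6 → posterior Gamma(8, 13/2)
obs 2: x=3 → posterior Gamma(11, 15/2)
obs 3: x=3 → posterior Gamma(14, 17/2)
obs 4: x=0 → posterior Gamma(14, 19/2)
obs 5: x=2 → posterior Gamma(16, 21/2)
obs 6: x=3 → posterior Gamma(19, 23/2)
obs 7: x=6 → posterior Gamma(25, 25/2)
obs 8: x=6 → posterior Gamma(31, 27/2)

alpha=31, beta=27/2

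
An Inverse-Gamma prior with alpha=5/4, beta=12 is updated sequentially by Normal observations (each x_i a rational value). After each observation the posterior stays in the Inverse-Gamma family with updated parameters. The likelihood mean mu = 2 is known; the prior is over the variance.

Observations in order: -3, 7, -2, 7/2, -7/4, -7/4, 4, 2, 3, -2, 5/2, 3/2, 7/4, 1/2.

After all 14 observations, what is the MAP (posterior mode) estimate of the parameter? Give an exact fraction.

obs 1: x=-3 → posterior Inverse-Gamma(7/4, 49/2)
obs 2: x=7 → posterior Inverse-Gamma(9/4, 37)
obs 3: x=-2 → posterior Inverse-Gamma(11/4, 45)
obs 4: x=7/2 → posterior Inverse-Gamma(13/4, 369/8)
obs 5: x=-7/4 → posterior Inverse-Gamma(15/4, 1701/32)
obs 6: x=-7/4 → posterior Inverse-Gamma(17/4, 963/16)
obs 7: x=4 → posterior Inverse-Gamma(19/4, 995/16)
obs 8: x=2 → posterior Inverse-Gamma(21/4, 995/16)
obs 9: x=3 → posterior Inverse-Gamma(23/4, 1003/16)
obs 10: x=-2 → posterior Inverse-Gamma(25/4, 1131/16)
obs 11: x=5/2 → posterior Inverse-Gamma(27/4, 1133/16)
obs 12: x=3/2 → posterior Inverse-Gamma(29/4, 1135/16)
obs 13: x=7/4 → posterior Inverse-Gamma(31/4, 2271/32)
obs 14: x=1/2 → posterior Inverse-Gamma(33/4, 2307/32)

2307/296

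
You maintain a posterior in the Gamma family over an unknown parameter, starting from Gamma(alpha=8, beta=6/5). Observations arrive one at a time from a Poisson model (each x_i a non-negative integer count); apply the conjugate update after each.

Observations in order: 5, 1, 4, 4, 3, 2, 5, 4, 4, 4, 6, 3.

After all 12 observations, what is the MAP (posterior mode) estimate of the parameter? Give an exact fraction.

obs 1: x=5 → posterior Gamma(13, 11/5)
obs 2: x=1 → posterior Gamma(14, 16/5)
obs 3: x=4 → posterior Gamma(18, 21/5)
obs 4: x=4 → posterior Gamma(22, 26/5)
obs 5: x=3 → posterior Gamma(25, 31/5)
obs 6: x=2 → posterior Gamma(27, 36/5)
obs 7: x=5 → posterior Gamma(32, 41/5)
obs 8: x=4 → posterior Gamma(36, 46/5)
obs 9: x=4 → posterior Gamma(40, 51/5)
obs 10: x=4 → posterior Gamma(44, 56/5)
obs 11: x=6 → posterior Gamma(50, 61/5)
obs 12: x=3 → posterior Gamma(53, 66/5)

130/33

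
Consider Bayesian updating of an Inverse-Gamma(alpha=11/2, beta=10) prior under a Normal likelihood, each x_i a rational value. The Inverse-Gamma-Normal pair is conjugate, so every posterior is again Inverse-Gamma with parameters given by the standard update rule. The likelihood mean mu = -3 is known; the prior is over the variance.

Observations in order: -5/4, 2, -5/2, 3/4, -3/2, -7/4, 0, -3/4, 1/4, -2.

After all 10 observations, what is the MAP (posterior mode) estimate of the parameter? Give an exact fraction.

obs 1: x=-5/4 → posterior Inverse-Gamma(6, 369/32)
obs 2: x=2 → posterior Inverse-Gamma(13/2, 769/32)
obs 3: x=-5/2 → posterior Inverse-Gamma(7, 773/32)
obs 4: x=3/4 → posterior Inverse-Gamma(15/2, 499/16)
obs 5: x=-3/2 → posterior Inverse-Gamma(8, 517/16)
obs 6: x=-7/4 → posterior Inverse-Gamma(17/2, 1059/32)
obs 7: x=0 → posterior Inverse-Gamma(9, 1203/32)
obs 8: x=-3/4 → posterior Inverse-Gamma(19/2, 321/8)
obs 9: x=1/4 → posterior Inverse-Gamma(10, 1453/32)
obs 10: x=-2 → posterior Inverse-Gamma(21/2, 1469/32)

1469/368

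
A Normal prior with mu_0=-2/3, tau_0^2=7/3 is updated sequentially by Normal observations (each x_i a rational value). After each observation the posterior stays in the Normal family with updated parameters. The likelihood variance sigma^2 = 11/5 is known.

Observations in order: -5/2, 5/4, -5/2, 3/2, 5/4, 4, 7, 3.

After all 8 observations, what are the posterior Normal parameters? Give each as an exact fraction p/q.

mu_0=433/313, tau_0^2=77/313

obs 1: x=-5/2 → posterior Normal(-219/136, 77/68)
obs 2: x=5/4 → posterior Normal(-263/412, 77/103)
obs 3: x=-5/2 → posterior Normal(-613/552, 77/138)
obs 4: x=3/2 → posterior Normal(-403/692, 77/173)
obs 5: x=5/4 → posterior Normal(-57/208, 77/208)
obs 6: x=4 → posterior Normal(83/243, 77/243)
obs 7: x=7 → posterior Normal(164/139, 77/278)
obs 8: x=3 → posterior Normal(433/313, 77/313)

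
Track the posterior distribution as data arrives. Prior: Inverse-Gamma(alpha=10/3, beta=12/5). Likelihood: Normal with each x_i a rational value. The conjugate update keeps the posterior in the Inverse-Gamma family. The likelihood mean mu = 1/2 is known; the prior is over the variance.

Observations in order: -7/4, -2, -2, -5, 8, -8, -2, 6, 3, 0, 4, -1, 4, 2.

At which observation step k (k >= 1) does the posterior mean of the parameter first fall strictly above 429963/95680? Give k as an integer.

obs 1: x=-7/4 → posterior Inverse-Gamma(23/6, 789/160)
obs 2: x=-2 → posterior Inverse-Gamma(13/3, 1289/160)
obs 3: x=-2 → posterior Inverse-Gamma(29/6, 1789/160)
obs 4: x=-5 → posterior Inverse-Gamma(16/3, 4209/160)
obs 5: x=8 → posterior Inverse-Gamma(35/6, 8709/160)
obs 6: x=-8 → posterior Inverse-Gamma(19/3, 14489/160)
obs 7: x=-2 → posterior Inverse-Gamma(41/6, 14989/160)
obs 8: x=6 → posterior Inverse-Gamma(22/3, 17409/160)
obs 9: x=3 → posterior Inverse-Gamma(47/6, 17909/160)
obs 10: x=0 → posterior Inverse-Gamma(25/3, 17929/160)
obs 11: x=4 → posterior Inverse-Gamma(53/6, 18909/160)
obs 12: x=-1 → posterior Inverse-Gamma(28/3, 19089/160)
obs 13: x=4 → posterior Inverse-Gamma(59/6, 20069/160)
obs 14: x=2 → posterior Inverse-Gamma(31/3, 20249/160)

k = 4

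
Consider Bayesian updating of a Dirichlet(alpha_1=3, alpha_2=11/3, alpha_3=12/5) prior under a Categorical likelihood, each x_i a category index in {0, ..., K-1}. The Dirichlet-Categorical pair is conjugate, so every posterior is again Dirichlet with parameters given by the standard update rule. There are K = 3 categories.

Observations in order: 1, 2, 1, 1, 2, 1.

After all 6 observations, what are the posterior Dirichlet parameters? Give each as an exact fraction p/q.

alpha_1=3, alpha_2=23/3, alpha_3=22/5

obs 1: x=1 → posterior Dirichlet(3, 14/3, 12/5)
obs 2: x=2 → posterior Dirichlet(3, 14/3, 17/5)
obs 3: x=1 → posterior Dirichlet(3, 17/3, 17/5)
obs 4: x=1 → posterior Dirichlet(3, 20/3, 17/5)
obs 5: x=2 → posterior Dirichlet(3, 20/3, 22/5)
obs 6: x=1 → posterior Dirichlet(3, 23/3, 22/5)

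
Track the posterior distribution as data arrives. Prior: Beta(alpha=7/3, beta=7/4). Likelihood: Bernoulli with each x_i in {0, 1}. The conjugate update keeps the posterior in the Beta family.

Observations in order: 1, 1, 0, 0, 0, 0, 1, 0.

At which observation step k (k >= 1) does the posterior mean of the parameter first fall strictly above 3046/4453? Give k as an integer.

k = 2

obs 1: x=1 → posterior Beta(10/3, 7/4)
obs 2: x=1 → posterior Beta(13/3, 7/4)
obs 3: x=0 → posterior Beta(13/3, 11/4)
obs 4: x=0 → posterior Beta(13/3, 15/4)
obs 5: x=0 → posterior Beta(13/3, 19/4)
obs 6: x=0 → posterior Beta(13/3, 23/4)
obs 7: x=1 → posterior Beta(16/3, 23/4)
obs 8: x=0 → posterior Beta(16/3, 27/4)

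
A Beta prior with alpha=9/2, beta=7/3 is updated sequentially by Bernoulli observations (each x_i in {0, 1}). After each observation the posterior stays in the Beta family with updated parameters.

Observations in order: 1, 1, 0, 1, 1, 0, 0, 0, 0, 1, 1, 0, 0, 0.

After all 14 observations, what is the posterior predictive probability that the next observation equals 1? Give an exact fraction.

63/125

obs 1: x=1 → posterior Beta(11/2, 7/3)
obs 2: x=1 → posterior Beta(13/2, 7/3)
obs 3: x=0 → posterior Beta(13/2, 10/3)
obs 4: x=1 → posterior Beta(15/2, 10/3)
obs 5: x=1 → posterior Beta(17/2, 10/3)
obs 6: x=0 → posterior Beta(17/2, 13/3)
obs 7: x=0 → posterior Beta(17/2, 16/3)
obs 8: x=0 → posterior Beta(17/2, 19/3)
obs 9: x=0 → posterior Beta(17/2, 22/3)
obs 10: x=1 → posterior Beta(19/2, 22/3)
obs 11: x=1 → posterior Beta(21/2, 22/3)
obs 12: x=0 → posterior Beta(21/2, 25/3)
obs 13: x=0 → posterior Beta(21/2, 28/3)
obs 14: x=0 → posterior Beta(21/2, 31/3)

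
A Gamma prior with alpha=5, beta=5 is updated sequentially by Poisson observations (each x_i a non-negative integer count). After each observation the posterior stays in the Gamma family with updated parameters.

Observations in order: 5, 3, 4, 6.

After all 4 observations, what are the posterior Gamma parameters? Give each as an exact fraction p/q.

obs 1: x=5 → posterior Gamma(10, 6)
obs 2: x=3 → posterior Gamma(13, 7)
obs 3: x=4 → posterior Gamma(17, 8)
obs 4: x=6 → posterior Gamma(23, 9)

alpha=23, beta=9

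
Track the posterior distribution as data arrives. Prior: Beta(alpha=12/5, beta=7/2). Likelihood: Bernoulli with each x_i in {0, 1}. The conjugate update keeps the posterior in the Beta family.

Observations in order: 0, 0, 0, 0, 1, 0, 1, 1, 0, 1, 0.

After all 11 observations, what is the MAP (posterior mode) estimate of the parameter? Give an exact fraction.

54/149

obs 1: x=0 → posterior Beta(12/5, 9/2)
obs 2: x=0 → posterior Beta(12/5, 11/2)
obs 3: x=0 → posterior Beta(12/5, 13/2)
obs 4: x=0 → posterior Beta(12/5, 15/2)
obs 5: x=1 → posterior Beta(17/5, 15/2)
obs 6: x=0 → posterior Beta(17/5, 17/2)
obs 7: x=1 → posterior Beta(22/5, 17/2)
obs 8: x=1 → posterior Beta(27/5, 17/2)
obs 9: x=0 → posterior Beta(27/5, 19/2)
obs 10: x=1 → posterior Beta(32/5, 19/2)
obs 11: x=0 → posterior Beta(32/5, 21/2)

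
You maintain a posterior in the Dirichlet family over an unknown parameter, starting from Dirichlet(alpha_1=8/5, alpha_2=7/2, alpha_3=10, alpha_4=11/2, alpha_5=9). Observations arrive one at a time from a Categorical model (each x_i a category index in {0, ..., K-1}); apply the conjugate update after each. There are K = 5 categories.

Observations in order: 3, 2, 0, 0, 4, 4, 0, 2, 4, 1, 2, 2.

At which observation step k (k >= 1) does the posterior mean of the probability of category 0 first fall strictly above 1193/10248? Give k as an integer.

obs 1: x=3 → posterior Dirichlet(8/5, 7/2, 10, 13/2, 9)
obs 2: x=2 → posterior Dirichlet(8/5, 7/2, 11, 13/2, 9)
obs 3: x=0 → posterior Dirichlet(13/5, 7/2, 11, 13/2, 9)
obs 4: x=0 → posterior Dirichlet(18/5, 7/2, 11, 13/2, 9)
obs 5: x=4 → posterior Dirichlet(18/5, 7/2, 11, 13/2, 10)
obs 6: x=4 → posterior Dirichlet(18/5, 7/2, 11, 13/2, 11)
obs 7: x=0 → posterior Dirichlet(23/5, 7/2, 11, 13/2, 11)
obs 8: x=2 → posterior Dirichlet(23/5, 7/2, 12, 13/2, 11)
obs 9: x=4 → posterior Dirichlet(23/5, 7/2, 12, 13/2, 12)
obs 10: x=1 → posterior Dirichlet(23/5, 9/2, 12, 13/2, 12)
obs 11: x=2 → posterior Dirichlet(23/5, 9/2, 13, 13/2, 12)
obs 12: x=2 → posterior Dirichlet(23/5, 9/2, 14, 13/2, 12)

k = 7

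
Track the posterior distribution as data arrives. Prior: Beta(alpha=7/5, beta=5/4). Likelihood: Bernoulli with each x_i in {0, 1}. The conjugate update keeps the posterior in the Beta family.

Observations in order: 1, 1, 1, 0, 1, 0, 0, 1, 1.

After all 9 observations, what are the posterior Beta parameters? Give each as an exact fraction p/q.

alpha=37/5, beta=17/4

obs 1: x=1 → posterior Beta(12/5, 5/4)
obs 2: x=1 → posterior Beta(17/5, 5/4)
obs 3: x=1 → posterior Beta(22/5, 5/4)
obs 4: x=0 → posterior Beta(22/5, 9/4)
obs 5: x=1 → posterior Beta(27/5, 9/4)
obs 6: x=0 → posterior Beta(27/5, 13/4)
obs 7: x=0 → posterior Beta(27/5, 17/4)
obs 8: x=1 → posterior Beta(32/5, 17/4)
obs 9: x=1 → posterior Beta(37/5, 17/4)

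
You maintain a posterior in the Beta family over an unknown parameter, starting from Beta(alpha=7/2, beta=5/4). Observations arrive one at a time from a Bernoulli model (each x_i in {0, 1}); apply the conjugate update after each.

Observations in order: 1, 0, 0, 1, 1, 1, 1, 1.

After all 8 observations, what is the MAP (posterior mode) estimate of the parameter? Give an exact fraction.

34/43

obs 1: x=1 → posterior Beta(9/2, 5/4)
obs 2: x=0 → posterior Beta(9/2, 9/4)
obs 3: x=0 → posterior Beta(9/2, 13/4)
obs 4: x=1 → posterior Beta(11/2, 13/4)
obs 5: x=1 → posterior Beta(13/2, 13/4)
obs 6: x=1 → posterior Beta(15/2, 13/4)
obs 7: x=1 → posterior Beta(17/2, 13/4)
obs 8: x=1 → posterior Beta(19/2, 13/4)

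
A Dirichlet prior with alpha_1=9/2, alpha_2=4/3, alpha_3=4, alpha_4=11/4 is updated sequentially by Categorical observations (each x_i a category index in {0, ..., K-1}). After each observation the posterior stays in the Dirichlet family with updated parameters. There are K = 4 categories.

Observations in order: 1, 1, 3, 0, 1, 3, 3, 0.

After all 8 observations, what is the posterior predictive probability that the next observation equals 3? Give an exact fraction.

obs 1: x=1 → posterior Dirichlet(9/2, 7/3, 4, 11/4)
obs 2: x=1 → posterior Dirichlet(9/2, 10/3, 4, 11/4)
obs 3: x=3 → posterior Dirichlet(9/2, 10/3, 4, 15/4)
obs 4: x=0 → posterior Dirichlet(11/2, 10/3, 4, 15/4)
obs 5: x=1 → posterior Dirichlet(11/2, 13/3, 4, 15/4)
obs 6: x=3 → posterior Dirichlet(11/2, 13/3, 4, 19/4)
obs 7: x=3 → posterior Dirichlet(11/2, 13/3, 4, 23/4)
obs 8: x=0 → posterior Dirichlet(13/2, 13/3, 4, 23/4)

69/247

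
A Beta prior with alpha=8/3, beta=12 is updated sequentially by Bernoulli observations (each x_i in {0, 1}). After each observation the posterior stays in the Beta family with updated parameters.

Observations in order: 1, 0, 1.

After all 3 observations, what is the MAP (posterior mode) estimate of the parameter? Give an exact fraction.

obs 1: x=1 → posterior Beta(11/3, 12)
obs 2: x=0 → posterior Beta(11/3, 13)
obs 3: x=1 → posterior Beta(14/3, 13)

11/47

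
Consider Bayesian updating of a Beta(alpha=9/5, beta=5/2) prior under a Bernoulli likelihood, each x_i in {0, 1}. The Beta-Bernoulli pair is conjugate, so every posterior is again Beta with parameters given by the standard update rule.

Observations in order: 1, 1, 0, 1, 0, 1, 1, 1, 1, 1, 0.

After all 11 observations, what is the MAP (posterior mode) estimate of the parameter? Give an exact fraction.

88/133

obs 1: x=1 → posterior Beta(14/5, 5/2)
obs 2: x=1 → posterior Beta(19/5, 5/2)
obs 3: x=0 → posterior Beta(19/5, 7/2)
obs 4: x=1 → posterior Beta(24/5, 7/2)
obs 5: x=0 → posterior Beta(24/5, 9/2)
obs 6: x=1 → posterior Beta(29/5, 9/2)
obs 7: x=1 → posterior Beta(34/5, 9/2)
obs 8: x=1 → posterior Beta(39/5, 9/2)
obs 9: x=1 → posterior Beta(44/5, 9/2)
obs 10: x=1 → posterior Beta(49/5, 9/2)
obs 11: x=0 → posterior Beta(49/5, 11/2)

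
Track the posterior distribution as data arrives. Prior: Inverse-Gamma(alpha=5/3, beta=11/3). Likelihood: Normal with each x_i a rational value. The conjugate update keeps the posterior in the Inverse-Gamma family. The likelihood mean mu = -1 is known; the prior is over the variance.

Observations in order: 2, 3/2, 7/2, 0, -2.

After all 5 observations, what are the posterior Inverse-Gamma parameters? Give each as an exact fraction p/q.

alpha=25/6, beta=269/12

obs 1: x=2 → posterior Inverse-Gamma(13/6, 49/6)
obs 2: x=3/2 → posterior Inverse-Gamma(8/3, 271/24)
obs 3: x=7/2 → posterior Inverse-Gamma(19/6, 257/12)
obs 4: x=0 → posterior Inverse-Gamma(11/3, 263/12)
obs 5: x=-2 → posterior Inverse-Gamma(25/6, 269/12)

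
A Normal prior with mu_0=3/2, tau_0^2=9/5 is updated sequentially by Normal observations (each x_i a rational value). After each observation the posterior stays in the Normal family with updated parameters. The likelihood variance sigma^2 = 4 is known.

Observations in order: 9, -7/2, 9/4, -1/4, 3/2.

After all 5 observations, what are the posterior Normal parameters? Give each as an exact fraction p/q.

mu_0=111/65, tau_0^2=36/65

obs 1: x=9 → posterior Normal(111/29, 36/29)
obs 2: x=-7/2 → posterior Normal(159/76, 18/19)
obs 3: x=9/4 → posterior Normal(399/188, 36/47)
obs 4: x=-1/4 → posterior Normal(195/112, 9/14)
obs 5: x=3/2 → posterior Normal(111/65, 36/65)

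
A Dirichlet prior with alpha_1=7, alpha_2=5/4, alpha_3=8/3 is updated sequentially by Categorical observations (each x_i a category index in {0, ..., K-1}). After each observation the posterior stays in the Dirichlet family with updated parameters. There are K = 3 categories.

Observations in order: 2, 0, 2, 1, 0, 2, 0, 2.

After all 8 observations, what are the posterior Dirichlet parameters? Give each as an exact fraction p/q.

obs 1: x=2 → posterior Dirichlet(7, 5/4, 11/3)
obs 2: x=0 → posterior Dirichlet(8, 5/4, 11/3)
obs 3: x=2 → posterior Dirichlet(8, 5/4, 14/3)
obs 4: x=1 → posterior Dirichlet(8, 9/4, 14/3)
obs 5: x=0 → posterior Dirichlet(9, 9/4, 14/3)
obs 6: x=2 → posterior Dirichlet(9, 9/4, 17/3)
obs 7: x=0 → posterior Dirichlet(10, 9/4, 17/3)
obs 8: x=2 → posterior Dirichlet(10, 9/4, 20/3)

alpha_1=10, alpha_2=9/4, alpha_3=20/3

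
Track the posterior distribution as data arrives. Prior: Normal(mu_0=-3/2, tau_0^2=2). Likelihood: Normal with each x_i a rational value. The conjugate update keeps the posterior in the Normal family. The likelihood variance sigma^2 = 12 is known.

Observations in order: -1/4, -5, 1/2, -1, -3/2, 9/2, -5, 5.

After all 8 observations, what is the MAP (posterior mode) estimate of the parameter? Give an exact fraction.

-47/56

obs 1: x=-1/4 → posterior Normal(-37/28, 12/7)
obs 2: x=-5 → posterior Normal(-57/32, 3/2)
obs 3: x=1/2 → posterior Normal(-55/36, 4/3)
obs 4: x=-1 → posterior Normal(-59/40, 6/5)
obs 5: x=-3/2 → posterior Normal(-65/44, 12/11)
obs 6: x=9/2 → posterior Normal(-47/48, 1)
obs 7: x=-5 → posterior Normal(-67/52, 12/13)
obs 8: x=5 → posterior Normal(-47/56, 6/7)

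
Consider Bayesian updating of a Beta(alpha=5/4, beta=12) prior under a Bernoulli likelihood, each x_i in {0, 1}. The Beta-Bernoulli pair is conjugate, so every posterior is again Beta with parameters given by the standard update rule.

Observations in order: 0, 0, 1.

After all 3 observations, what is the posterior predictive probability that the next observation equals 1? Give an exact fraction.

9/65

obs 1: x=0 → posterior Beta(5/4, 13)
obs 2: x=0 → posterior Beta(5/4, 14)
obs 3: x=1 → posterior Beta(9/4, 14)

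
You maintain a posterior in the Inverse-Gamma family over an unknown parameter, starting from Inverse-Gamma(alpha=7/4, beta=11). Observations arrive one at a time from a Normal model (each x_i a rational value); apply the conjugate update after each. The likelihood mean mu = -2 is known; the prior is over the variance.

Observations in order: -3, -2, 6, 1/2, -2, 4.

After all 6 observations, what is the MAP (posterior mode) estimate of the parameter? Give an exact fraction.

obs 1: x=-3 → posterior Inverse-Gamma(9/4, 23/2)
obs 2: x=-2 → posterior Inverse-Gamma(11/4, 23/2)
obs 3: x=6 → posterior Inverse-Gamma(13/4, 87/2)
obs 4: x=1/2 → posterior Inverse-Gamma(15/4, 373/8)
obs 5: x=-2 → posterior Inverse-Gamma(17/4, 373/8)
obs 6: x=4 → posterior Inverse-Gamma(19/4, 517/8)

517/46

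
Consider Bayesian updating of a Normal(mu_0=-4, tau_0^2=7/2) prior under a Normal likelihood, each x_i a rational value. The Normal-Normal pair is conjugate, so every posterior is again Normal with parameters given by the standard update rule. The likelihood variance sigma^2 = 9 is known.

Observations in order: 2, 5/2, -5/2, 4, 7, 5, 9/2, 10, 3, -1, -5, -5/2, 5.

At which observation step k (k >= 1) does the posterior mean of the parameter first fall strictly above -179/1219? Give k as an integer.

obs 1: x=2 → posterior Normal(-58/25, 63/25)
obs 2: x=5/2 → posterior Normal(-81/64, 63/32)
obs 3: x=-5/2 → posterior Normal(-58/39, 21/13)
obs 4: x=4 → posterior Normal(-15/23, 63/46)
obs 5: x=7 → posterior Normal(19/53, 63/53)
obs 6: x=5 → posterior Normal(9/10, 21/20)
obs 7: x=9/2 → posterior Normal(171/134, 63/67)
obs 8: x=10 → posterior Normal(311/148, 63/74)
obs 9: x=3 → posterior Normal(353/162, 7/9)
obs 10: x=-1 → posterior Normal(339/176, 63/88)
obs 11: x=-5 → posterior Normal(269/190, 63/95)
obs 12: x=-5/2 → posterior Normal(39/34, 21/34)
obs 13: x=5 → posterior Normal(152/109, 63/109)

k = 5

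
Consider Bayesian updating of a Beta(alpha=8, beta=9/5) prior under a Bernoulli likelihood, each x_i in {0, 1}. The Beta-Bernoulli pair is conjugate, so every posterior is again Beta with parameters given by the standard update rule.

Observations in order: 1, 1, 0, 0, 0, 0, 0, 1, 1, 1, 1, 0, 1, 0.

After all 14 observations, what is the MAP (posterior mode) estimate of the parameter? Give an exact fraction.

obs 1: x=1 → posterior Beta(9, 9/5)
obs 2: x=1 → posterior Beta(10, 9/5)
obs 3: x=0 → posterior Beta(10, 14/5)
obs 4: x=0 → posterior Beta(10, 19/5)
obs 5: x=0 → posterior Beta(10, 24/5)
obs 6: x=0 → posterior Beta(10, 29/5)
obs 7: x=0 → posterior Beta(10, 34/5)
obs 8: x=1 → posterior Beta(11, 34/5)
obs 9: x=1 → posterior Beta(12, 34/5)
obs 10: x=1 → posterior Beta(13, 34/5)
obs 11: x=1 → posterior Beta(14, 34/5)
obs 12: x=0 → posterior Beta(14, 39/5)
obs 13: x=1 → posterior Beta(15, 39/5)
obs 14: x=0 → posterior Beta(15, 44/5)

70/109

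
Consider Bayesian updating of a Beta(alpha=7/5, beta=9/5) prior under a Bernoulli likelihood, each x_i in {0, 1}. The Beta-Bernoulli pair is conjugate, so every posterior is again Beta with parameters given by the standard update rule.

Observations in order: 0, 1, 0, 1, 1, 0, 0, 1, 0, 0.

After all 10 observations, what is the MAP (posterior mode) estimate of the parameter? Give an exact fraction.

obs 1: x=0 → posterior Beta(7/5, 14/5)
obs 2: x=1 → posterior Beta(12/5, 14/5)
obs 3: x=0 → posterior Beta(12/5, 19/5)
obs 4: x=1 → posterior Beta(17/5, 19/5)
obs 5: x=1 → posterior Beta(22/5, 19/5)
obs 6: x=0 → posterior Beta(22/5, 24/5)
obs 7: x=0 → posterior Beta(22/5, 29/5)
obs 8: x=1 → posterior Beta(27/5, 29/5)
obs 9: x=0 → posterior Beta(27/5, 34/5)
obs 10: x=0 → posterior Beta(27/5, 39/5)

11/28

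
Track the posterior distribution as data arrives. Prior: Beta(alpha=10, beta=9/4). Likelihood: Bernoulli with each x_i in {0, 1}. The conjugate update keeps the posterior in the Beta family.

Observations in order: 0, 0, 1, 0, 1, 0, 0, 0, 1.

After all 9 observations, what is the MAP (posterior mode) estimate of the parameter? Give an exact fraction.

48/77

obs 1: x=0 → posterior Beta(10, 13/4)
obs 2: x=0 → posterior Beta(10, 17/4)
obs 3: x=1 → posterior Beta(11, 17/4)
obs 4: x=0 → posterior Beta(11, 21/4)
obs 5: x=1 → posterior Beta(12, 21/4)
obs 6: x=0 → posterior Beta(12, 25/4)
obs 7: x=0 → posterior Beta(12, 29/4)
obs 8: x=0 → posterior Beta(12, 33/4)
obs 9: x=1 → posterior Beta(13, 33/4)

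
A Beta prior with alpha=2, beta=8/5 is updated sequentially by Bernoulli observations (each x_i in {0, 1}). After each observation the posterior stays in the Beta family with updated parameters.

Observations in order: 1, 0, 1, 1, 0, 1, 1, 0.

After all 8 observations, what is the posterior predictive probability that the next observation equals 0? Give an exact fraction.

23/58

obs 1: x=1 → posterior Beta(3, 8/5)
obs 2: x=0 → posterior Beta(3, 13/5)
obs 3: x=1 → posterior Beta(4, 13/5)
obs 4: x=1 → posterior Beta(5, 13/5)
obs 5: x=0 → posterior Beta(5, 18/5)
obs 6: x=1 → posterior Beta(6, 18/5)
obs 7: x=1 → posterior Beta(7, 18/5)
obs 8: x=0 → posterior Beta(7, 23/5)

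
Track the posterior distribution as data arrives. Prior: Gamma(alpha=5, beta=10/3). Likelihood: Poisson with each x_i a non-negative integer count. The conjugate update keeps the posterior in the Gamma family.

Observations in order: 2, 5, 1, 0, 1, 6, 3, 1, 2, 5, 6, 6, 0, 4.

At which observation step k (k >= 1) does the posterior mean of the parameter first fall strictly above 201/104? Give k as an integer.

k = 2

obs 1: x=2 → posterior Gamma(7, 13/3)
obs 2: x=5 → posterior Gamma(12, 16/3)
obs 3: x=1 → posterior Gamma(13, 19/3)
obs 4: x=0 → posterior Gamma(13, 22/3)
obs 5: x=1 → posterior Gamma(14, 25/3)
obs 6: x=6 → posterior Gamma(20, 28/3)
obs 7: x=3 → posterior Gamma(23, 31/3)
obs 8: x=1 → posterior Gamma(24, 34/3)
obs 9: x=2 → posterior Gamma(26, 37/3)
obs 10: x=5 → posterior Gamma(31, 40/3)
obs 11: x=6 → posterior Gamma(37, 43/3)
obs 12: x=6 → posterior Gamma(43, 46/3)
obs 13: x=0 → posterior Gamma(43, 49/3)
obs 14: x=4 → posterior Gamma(47, 52/3)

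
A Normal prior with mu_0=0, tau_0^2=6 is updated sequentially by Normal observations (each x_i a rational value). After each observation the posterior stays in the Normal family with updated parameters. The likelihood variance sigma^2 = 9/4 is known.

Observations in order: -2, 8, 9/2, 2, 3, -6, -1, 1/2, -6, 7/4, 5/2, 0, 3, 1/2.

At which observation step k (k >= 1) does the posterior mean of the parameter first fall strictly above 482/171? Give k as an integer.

obs 1: x=-2 → posterior Normal(-16/11, 18/11)
obs 2: x=8 → posterior Normal(48/19, 18/19)
obs 3: x=9/2 → posterior Normal(28/9, 2/3)
obs 4: x=2 → posterior Normal(20/7, 18/35)
obs 5: x=3 → posterior Normal(124/43, 18/43)
obs 6: x=-6 → posterior Normal(76/51, 6/17)
obs 7: x=-1 → posterior Normal(68/59, 18/59)
obs 8: x=1/2 → posterior Normal(72/67, 18/67)
obs 9: x=-6 → posterior Normal(8/25, 6/25)
obs 10: x=7/4 → posterior Normal(38/83, 18/83)
obs 11: x=5/2 → posterior Normal(58/91, 18/91)
obs 12: x=0 → posterior Normal(58/99, 2/11)
obs 13: x=3 → posterior Normal(82/107, 18/107)
obs 14: x=1/2 → posterior Normal(86/115, 18/115)

k = 3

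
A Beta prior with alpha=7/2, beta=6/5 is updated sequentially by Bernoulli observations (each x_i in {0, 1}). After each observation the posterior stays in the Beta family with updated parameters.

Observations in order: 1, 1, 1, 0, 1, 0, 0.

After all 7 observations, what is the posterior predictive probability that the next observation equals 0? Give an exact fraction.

obs 1: x=1 → posterior Beta(9/2, 6/5)
obs 2: x=1 → posterior Beta(11/2, 6/5)
obs 3: x=1 → posterior Beta(13/2, 6/5)
obs 4: x=0 → posterior Beta(13/2, 11/5)
obs 5: x=1 → posterior Beta(15/2, 11/5)
obs 6: x=0 → posterior Beta(15/2, 16/5)
obs 7: x=0 → posterior Beta(15/2, 21/5)

14/39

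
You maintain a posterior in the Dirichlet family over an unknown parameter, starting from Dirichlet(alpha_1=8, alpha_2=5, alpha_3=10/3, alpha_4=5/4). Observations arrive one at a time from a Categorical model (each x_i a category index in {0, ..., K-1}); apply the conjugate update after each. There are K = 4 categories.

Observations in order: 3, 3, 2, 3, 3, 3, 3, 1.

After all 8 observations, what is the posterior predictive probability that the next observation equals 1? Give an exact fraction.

obs 1: x=3 → posterior Dirichlet(8, 5, 10/3, 9/4)
obs 2: x=3 → posterior Dirichlet(8, 5, 10/3, 13/4)
obs 3: x=2 → posterior Dirichlet(8, 5, 13/3, 13/4)
obs 4: x=3 → posterior Dirichlet(8, 5, 13/3, 17/4)
obs 5: x=3 → posterior Dirichlet(8, 5, 13/3, 21/4)
obs 6: x=3 → posterior Dirichlet(8, 5, 13/3, 25/4)
obs 7: x=3 → posterior Dirichlet(8, 5, 13/3, 29/4)
obs 8: x=1 → posterior Dirichlet(8, 6, 13/3, 29/4)

72/307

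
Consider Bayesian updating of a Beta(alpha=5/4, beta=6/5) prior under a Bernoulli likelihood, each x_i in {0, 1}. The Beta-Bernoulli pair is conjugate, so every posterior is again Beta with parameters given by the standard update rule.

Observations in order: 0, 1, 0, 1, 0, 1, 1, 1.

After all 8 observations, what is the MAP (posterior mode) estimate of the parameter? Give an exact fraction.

obs 1: x=0 → posterior Beta(5/4, 11/5)
obs 2: x=1 → posterior Beta(9/4, 11/5)
obs 3: x=0 → posterior Beta(9/4, 16/5)
obs 4: x=1 → posterior Beta(13/4, 16/5)
obs 5: x=0 → posterior Beta(13/4, 21/5)
obs 6: x=1 → posterior Beta(17/4, 21/5)
obs 7: x=1 → posterior Beta(21/4, 21/5)
obs 8: x=1 → posterior Beta(25/4, 21/5)

105/169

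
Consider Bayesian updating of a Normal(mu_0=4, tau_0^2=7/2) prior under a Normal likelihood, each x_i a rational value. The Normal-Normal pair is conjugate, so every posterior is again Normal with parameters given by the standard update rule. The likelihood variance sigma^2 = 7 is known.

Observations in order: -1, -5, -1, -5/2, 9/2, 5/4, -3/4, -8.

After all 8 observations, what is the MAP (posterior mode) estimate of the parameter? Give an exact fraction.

-9/20

obs 1: x=-1 → posterior Normal(7/3, 7/3)
obs 2: x=-5 → posterior Normal(1/2, 7/4)
obs 3: x=-1 → posterior Normal(1/5, 7/5)
obs 4: x=-5/2 → posterior Normal(-1/4, 7/6)
obs 5: x=9/2 → posterior Normal(3/7, 1)
obs 6: x=5/4 → posterior Normal(17/32, 7/8)
obs 7: x=-3/4 → posterior Normal(7/18, 7/9)
obs 8: x=-8 → posterior Normal(-9/20, 7/10)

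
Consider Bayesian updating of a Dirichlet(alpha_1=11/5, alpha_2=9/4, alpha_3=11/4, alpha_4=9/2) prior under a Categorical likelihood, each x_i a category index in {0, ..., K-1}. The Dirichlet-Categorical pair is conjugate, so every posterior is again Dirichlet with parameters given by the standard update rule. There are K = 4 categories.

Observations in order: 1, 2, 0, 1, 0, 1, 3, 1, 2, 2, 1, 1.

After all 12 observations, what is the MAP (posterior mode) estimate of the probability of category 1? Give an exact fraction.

obs 1: x=1 → posterior Dirichlet(11/5, 13/4, 11/4, 9/2)
obs 2: x=2 → posterior Dirichlet(11/5, 13/4, 15/4, 9/2)
obs 3: x=0 → posterior Dirichlet(16/5, 13/4, 15/4, 9/2)
obs 4: x=1 → posterior Dirichlet(16/5, 17/4, 15/4, 9/2)
obs 5: x=0 → posterior Dirichlet(21/5, 17/4, 15/4, 9/2)
obs 6: x=1 → posterior Dirichlet(21/5, 21/4, 15/4, 9/2)
obs 7: x=3 → posterior Dirichlet(21/5, 21/4, 15/4, 11/2)
obs 8: x=1 → posterior Dirichlet(21/5, 25/4, 15/4, 11/2)
obs 9: x=2 → posterior Dirichlet(21/5, 25/4, 19/4, 11/2)
obs 10: x=2 → posterior Dirichlet(21/5, 25/4, 23/4, 11/2)
obs 11: x=1 → posterior Dirichlet(21/5, 29/4, 23/4, 11/2)
obs 12: x=1 → posterior Dirichlet(21/5, 33/4, 23/4, 11/2)

145/394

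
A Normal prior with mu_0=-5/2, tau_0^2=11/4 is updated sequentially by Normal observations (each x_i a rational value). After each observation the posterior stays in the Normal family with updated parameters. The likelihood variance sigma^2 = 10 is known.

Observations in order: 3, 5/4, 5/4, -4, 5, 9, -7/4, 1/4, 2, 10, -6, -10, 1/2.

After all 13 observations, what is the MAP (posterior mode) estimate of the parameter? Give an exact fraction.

31/366

obs 1: x=3 → posterior Normal(-67/51, 110/51)
obs 2: x=5/4 → posterior Normal(-213/248, 55/31)
obs 3: x=5/4 → posterior Normal(-79/146, 110/73)
obs 4: x=-4 → posterior Normal(-167/168, 55/42)
obs 5: x=5 → posterior Normal(-3/10, 22/19)
obs 6: x=9 → posterior Normal(141/212, 55/53)
obs 7: x=-7/4 → posterior Normal(205/468, 110/117)
obs 8: x=1/4 → posterior Normal(27/64, 55/64)
obs 9: x=2 → posterior Normal(76/139, 110/139)
obs 10: x=10 → posterior Normal(31/25, 11/15)
obs 11: x=-6 → posterior Normal(120/161, 110/161)
obs 12: x=-10 → posterior Normal(5/86, 55/86)
obs 13: x=1/2 → posterior Normal(31/366, 110/183)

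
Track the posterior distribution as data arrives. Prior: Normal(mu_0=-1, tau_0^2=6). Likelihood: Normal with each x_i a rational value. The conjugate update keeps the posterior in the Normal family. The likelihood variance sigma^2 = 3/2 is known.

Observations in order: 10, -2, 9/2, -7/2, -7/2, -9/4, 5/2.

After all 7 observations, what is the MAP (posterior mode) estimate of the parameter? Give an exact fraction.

obs 1: x=10 → posterior Normal(39/5, 6/5)
obs 2: x=-2 → posterior Normal(31/9, 2/3)
obs 3: x=9/2 → posterior Normal(49/13, 6/13)
obs 4: x=-7/2 → posterior Normal(35/17, 6/17)
obs 5: x=-7/2 → posterior Normal(1, 2/7)
obs 6: x=-9/4 → posterior Normal(12/25, 6/25)
obs 7: x=5/2 → posterior Normal(22/29, 6/29)

22/29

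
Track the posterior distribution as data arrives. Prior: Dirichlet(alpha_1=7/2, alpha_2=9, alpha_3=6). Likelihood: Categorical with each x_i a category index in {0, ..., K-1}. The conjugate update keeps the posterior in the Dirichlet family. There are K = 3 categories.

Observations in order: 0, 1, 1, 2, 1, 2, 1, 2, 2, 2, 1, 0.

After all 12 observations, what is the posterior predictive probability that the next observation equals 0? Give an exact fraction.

11/61

obs 1: x=0 → posterior Dirichlet(9/2, 9, 6)
obs 2: x=1 → posterior Dirichlet(9/2, 10, 6)
obs 3: x=1 → posterior Dirichlet(9/2, 11, 6)
obs 4: x=2 → posterior Dirichlet(9/2, 11, 7)
obs 5: x=1 → posterior Dirichlet(9/2, 12, 7)
obs 6: x=2 → posterior Dirichlet(9/2, 12, 8)
obs 7: x=1 → posterior Dirichlet(9/2, 13, 8)
obs 8: x=2 → posterior Dirichlet(9/2, 13, 9)
obs 9: x=2 → posterior Dirichlet(9/2, 13, 10)
obs 10: x=2 → posterior Dirichlet(9/2, 13, 11)
obs 11: x=1 → posterior Dirichlet(9/2, 14, 11)
obs 12: x=0 → posterior Dirichlet(11/2, 14, 11)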